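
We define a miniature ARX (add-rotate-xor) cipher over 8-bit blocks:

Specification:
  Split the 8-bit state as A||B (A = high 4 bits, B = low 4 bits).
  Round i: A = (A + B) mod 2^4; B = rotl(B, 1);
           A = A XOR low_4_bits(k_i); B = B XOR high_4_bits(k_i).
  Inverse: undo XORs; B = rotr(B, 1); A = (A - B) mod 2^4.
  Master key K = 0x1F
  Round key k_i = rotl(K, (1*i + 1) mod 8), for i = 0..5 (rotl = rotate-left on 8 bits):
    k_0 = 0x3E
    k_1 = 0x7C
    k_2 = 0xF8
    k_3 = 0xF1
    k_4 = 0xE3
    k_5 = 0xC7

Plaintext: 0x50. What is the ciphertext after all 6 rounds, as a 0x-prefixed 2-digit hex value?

s_0 = plaintext = 0x50
s_1 = Round(s_0, k_0) = 0xB3
s_2 = Round(s_1, k_1) = 0x21
s_3 = Round(s_2, k_2) = 0xBD
s_4 = Round(s_3, k_3) = 0x94
s_5 = Round(s_4, k_4) = 0xE6
s_6 = Round(s_5, k_5) = 0x30

0x30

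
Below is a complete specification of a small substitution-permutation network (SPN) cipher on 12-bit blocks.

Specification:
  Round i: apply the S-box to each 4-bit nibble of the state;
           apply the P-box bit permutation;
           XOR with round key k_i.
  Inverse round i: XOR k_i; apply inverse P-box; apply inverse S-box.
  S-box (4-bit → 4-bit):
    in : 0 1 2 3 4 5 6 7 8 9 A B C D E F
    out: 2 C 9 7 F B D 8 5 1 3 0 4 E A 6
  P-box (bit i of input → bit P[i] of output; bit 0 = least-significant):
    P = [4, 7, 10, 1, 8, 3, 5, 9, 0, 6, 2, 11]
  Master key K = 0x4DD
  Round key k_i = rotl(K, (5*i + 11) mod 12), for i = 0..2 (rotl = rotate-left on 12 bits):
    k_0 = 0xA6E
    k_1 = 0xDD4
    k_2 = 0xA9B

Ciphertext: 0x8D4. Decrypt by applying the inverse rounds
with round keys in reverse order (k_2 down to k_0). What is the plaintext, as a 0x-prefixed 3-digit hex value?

0xEF9

s_0 = ciphertext = 0x8D4
s_1 = InvRound(s_0, k_2) = 0x3E7
s_2 = InvRound(s_1, k_1) = 0x216
s_3 = InvRound(s_2, k_0) = 0xEF9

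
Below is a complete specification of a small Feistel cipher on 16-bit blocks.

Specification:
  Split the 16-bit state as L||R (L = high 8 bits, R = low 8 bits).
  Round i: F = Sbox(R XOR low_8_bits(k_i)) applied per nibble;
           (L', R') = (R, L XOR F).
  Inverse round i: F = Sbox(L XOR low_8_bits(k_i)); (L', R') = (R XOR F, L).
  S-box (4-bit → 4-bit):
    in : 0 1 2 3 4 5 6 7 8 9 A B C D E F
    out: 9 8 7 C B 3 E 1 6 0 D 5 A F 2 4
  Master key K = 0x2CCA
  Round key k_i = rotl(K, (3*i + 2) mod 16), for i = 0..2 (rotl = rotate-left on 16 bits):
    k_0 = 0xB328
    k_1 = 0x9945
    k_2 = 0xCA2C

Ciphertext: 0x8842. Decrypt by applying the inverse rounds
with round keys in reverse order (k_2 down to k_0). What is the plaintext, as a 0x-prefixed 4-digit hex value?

s_0 = ciphertext = 0x8842
s_1 = InvRound(s_0, k_2) = 0x9988
s_2 = InvRound(s_1, k_1) = 0x7299
s_3 = InvRound(s_2, k_0) = 0xA472

0xA472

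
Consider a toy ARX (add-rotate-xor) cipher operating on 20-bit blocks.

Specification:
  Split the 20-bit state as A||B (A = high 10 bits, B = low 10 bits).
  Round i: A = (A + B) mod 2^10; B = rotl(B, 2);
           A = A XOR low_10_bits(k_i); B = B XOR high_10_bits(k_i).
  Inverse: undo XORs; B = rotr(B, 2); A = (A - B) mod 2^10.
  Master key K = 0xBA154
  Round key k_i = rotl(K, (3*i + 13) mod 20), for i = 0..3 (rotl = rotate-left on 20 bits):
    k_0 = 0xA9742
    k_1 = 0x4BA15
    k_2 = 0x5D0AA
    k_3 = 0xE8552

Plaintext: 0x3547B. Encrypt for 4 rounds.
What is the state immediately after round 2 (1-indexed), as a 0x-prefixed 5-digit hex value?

0xD3809

s_0 = plaintext = 0x3547B
s_1 = Round(s_0, k_0) = 0x84B49
s_2 = Round(s_1, k_1) = 0xD3809
s_3 = Round(s_2, k_2) = 0xFF550
s_4 = Round(s_3, k_3) = 0x07EE0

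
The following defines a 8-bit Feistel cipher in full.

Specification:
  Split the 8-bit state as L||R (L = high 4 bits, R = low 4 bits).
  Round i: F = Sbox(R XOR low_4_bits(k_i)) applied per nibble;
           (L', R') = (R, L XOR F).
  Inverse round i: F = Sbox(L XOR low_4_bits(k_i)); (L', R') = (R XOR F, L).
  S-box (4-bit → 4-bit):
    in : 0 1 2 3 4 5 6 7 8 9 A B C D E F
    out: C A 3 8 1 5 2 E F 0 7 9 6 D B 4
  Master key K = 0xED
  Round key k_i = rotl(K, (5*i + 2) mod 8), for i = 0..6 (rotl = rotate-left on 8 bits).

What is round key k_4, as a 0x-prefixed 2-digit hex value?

K = 0xED
k_0 = rotl(K, (5*0+2) mod 8) = rotl(K, 2) = 0xB7
k_1 = rotl(K, (5*1+2) mod 8) = rotl(K, 7) = 0xF6
k_2 = rotl(K, (5*2+2) mod 8) = rotl(K, 4) = 0xDE
k_3 = rotl(K, (5*3+2) mod 8) = rotl(K, 1) = 0xDB
k_4 = rotl(K, (5*4+2) mod 8) = rotl(K, 6) = 0x7B

0x7B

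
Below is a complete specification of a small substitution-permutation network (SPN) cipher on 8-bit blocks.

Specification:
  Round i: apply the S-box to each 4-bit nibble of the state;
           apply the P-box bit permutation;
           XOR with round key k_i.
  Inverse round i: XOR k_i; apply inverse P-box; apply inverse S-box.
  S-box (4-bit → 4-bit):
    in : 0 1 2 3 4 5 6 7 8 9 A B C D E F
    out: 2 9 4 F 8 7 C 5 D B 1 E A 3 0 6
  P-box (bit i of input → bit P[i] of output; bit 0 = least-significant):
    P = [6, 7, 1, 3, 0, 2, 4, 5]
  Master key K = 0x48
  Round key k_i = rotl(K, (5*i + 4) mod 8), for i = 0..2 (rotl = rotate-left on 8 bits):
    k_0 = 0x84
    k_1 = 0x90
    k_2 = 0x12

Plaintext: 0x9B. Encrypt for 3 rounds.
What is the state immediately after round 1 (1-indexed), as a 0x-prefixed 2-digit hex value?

s_0 = plaintext = 0x9B
s_1 = Round(s_0, k_0) = 0x2B
s_2 = Round(s_1, k_1) = 0x0A
s_3 = Round(s_2, k_2) = 0x56

0x2B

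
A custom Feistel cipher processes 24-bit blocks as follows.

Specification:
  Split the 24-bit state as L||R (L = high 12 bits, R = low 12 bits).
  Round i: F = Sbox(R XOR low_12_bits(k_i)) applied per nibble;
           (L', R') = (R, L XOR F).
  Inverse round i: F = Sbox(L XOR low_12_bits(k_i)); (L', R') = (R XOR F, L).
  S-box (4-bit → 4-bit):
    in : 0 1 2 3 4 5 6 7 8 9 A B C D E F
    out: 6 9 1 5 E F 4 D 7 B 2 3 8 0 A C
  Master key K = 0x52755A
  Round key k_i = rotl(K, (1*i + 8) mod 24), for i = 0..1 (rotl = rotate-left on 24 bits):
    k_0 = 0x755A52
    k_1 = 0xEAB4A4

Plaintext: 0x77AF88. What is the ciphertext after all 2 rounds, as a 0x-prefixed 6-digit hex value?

0x878780

s_0 = plaintext = 0x77AF88
s_1 = Round(s_0, k_0) = 0xF88878
s_2 = Round(s_1, k_1) = 0x878780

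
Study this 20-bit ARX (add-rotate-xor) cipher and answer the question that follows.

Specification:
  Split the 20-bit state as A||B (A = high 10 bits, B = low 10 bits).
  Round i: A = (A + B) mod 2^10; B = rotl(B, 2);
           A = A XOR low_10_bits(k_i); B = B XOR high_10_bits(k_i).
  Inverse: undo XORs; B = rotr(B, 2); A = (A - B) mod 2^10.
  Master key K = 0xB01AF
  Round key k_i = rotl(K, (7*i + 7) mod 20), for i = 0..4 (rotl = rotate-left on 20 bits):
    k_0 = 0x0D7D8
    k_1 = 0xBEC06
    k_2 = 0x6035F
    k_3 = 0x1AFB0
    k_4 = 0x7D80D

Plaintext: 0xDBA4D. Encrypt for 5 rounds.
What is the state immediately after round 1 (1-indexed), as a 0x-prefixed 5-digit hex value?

s_0 = plaintext = 0xDBA4D
s_1 = Round(s_0, k_0) = 0x98D03
s_2 = Round(s_1, k_1) = 0xD82F6
s_3 = Round(s_2, k_2) = 0x4265A
s_4 = Round(s_3, k_3) = 0x34D01
s_5 = Round(s_4, k_4) = 0x765F3

0x98D03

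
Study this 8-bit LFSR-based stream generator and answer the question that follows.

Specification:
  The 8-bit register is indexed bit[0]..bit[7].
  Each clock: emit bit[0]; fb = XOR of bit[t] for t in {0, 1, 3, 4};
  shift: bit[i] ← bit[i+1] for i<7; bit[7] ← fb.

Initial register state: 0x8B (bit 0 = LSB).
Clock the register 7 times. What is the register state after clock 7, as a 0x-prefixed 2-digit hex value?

0x8F

reg_0 = 0x8B
clock 1: out=1, reg = 0xC5
clock 2: out=1, reg = 0xE2
clock 3: out=0, reg = 0xF1
clock 4: out=1, reg = 0x78
clock 5: out=0, reg = 0x3C
clock 6: out=0, reg = 0x1E
clock 7: out=0, reg = 0x8F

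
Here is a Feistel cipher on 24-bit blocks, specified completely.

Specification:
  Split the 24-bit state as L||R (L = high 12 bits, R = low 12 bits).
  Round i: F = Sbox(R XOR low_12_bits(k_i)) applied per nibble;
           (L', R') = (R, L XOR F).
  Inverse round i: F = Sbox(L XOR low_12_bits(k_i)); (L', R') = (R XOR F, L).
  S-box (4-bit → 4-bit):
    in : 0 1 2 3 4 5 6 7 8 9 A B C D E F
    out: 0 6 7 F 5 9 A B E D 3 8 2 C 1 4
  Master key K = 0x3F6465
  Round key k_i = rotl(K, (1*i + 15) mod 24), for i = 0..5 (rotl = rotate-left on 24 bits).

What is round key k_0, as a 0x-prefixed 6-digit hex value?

K = 0x3F6465
k_0 = rotl(K, (1*0+15) mod 24) = rotl(K, 15) = 0x329FB2

0x329FB2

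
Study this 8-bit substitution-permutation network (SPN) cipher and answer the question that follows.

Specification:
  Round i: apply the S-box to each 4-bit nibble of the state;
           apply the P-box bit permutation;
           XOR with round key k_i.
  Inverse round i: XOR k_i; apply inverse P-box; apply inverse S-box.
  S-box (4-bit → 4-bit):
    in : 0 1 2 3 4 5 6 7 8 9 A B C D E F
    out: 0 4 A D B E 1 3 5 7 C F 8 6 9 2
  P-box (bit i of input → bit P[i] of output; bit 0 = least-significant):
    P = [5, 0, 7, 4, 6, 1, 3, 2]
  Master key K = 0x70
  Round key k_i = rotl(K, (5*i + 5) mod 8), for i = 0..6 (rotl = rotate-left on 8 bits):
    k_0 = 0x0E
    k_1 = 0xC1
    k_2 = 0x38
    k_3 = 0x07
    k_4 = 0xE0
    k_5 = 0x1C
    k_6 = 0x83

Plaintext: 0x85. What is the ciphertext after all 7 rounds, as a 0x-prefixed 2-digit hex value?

s_0 = plaintext = 0x85
s_1 = Round(s_0, k_0) = 0xD7
s_2 = Round(s_1, k_1) = 0xEA
s_3 = Round(s_2, k_2) = 0xEC
s_4 = Round(s_3, k_3) = 0x53
s_5 = Round(s_4, k_4) = 0x5E
s_6 = Round(s_5, k_5) = 0x22
s_7 = Round(s_6, k_6) = 0x94

0x94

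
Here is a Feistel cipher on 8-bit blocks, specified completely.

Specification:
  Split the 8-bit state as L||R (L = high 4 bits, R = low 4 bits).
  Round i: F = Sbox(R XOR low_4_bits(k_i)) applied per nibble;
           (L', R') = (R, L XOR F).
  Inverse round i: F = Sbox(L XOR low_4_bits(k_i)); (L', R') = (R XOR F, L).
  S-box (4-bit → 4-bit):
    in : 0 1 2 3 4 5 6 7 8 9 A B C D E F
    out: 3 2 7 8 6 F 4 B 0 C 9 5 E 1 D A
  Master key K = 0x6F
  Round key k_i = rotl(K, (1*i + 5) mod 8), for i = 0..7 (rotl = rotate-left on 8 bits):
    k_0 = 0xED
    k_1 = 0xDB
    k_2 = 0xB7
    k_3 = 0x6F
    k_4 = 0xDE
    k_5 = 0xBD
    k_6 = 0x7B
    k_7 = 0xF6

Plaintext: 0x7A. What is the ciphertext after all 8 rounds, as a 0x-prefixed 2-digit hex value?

0x24

s_0 = plaintext = 0x7A
s_1 = Round(s_0, k_0) = 0xAC
s_2 = Round(s_1, k_1) = 0xC1
s_3 = Round(s_2, k_2) = 0x18
s_4 = Round(s_3, k_3) = 0x8A
s_5 = Round(s_4, k_4) = 0xAE
s_6 = Round(s_5, k_5) = 0xE2
s_7 = Round(s_6, k_6) = 0x22
s_8 = Round(s_7, k_7) = 0x24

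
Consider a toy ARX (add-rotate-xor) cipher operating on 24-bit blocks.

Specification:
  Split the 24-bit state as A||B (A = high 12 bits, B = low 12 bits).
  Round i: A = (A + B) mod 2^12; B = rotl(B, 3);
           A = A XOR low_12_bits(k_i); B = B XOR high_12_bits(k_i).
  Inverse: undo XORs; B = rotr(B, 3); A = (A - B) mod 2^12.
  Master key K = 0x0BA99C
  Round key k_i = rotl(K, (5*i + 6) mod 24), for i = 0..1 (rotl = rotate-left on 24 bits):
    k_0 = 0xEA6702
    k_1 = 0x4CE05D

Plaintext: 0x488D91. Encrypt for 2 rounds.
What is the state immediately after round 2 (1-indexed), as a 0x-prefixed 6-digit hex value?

0x71E58F

s_0 = plaintext = 0x488D91
s_1 = Round(s_0, k_0) = 0x51B228
s_2 = Round(s_1, k_1) = 0x71E58F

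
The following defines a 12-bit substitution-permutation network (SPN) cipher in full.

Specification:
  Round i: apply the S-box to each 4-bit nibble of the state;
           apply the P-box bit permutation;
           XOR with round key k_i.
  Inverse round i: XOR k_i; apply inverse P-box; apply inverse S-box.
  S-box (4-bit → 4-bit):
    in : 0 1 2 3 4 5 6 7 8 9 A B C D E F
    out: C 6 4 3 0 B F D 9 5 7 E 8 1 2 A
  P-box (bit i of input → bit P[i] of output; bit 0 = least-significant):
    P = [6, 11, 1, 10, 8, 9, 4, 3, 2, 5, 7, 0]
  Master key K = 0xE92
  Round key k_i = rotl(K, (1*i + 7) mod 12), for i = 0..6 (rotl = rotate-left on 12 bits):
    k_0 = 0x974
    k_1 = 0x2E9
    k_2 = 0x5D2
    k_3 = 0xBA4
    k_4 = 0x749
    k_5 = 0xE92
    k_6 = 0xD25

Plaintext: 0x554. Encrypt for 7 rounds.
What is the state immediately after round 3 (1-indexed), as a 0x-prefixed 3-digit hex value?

s_0 = plaintext = 0x554
s_1 = Round(s_0, k_0) = 0xA59
s_2 = Round(s_1, k_1) = 0x107
s_3 = Round(s_2, k_2) = 0x128
s_4 = Round(s_3, k_3) = 0xF54
s_5 = Round(s_4, k_4) = 0x460
s_6 = Round(s_5, k_5) = 0x988
s_7 = Round(s_6, k_6) = 0x8E9

0x128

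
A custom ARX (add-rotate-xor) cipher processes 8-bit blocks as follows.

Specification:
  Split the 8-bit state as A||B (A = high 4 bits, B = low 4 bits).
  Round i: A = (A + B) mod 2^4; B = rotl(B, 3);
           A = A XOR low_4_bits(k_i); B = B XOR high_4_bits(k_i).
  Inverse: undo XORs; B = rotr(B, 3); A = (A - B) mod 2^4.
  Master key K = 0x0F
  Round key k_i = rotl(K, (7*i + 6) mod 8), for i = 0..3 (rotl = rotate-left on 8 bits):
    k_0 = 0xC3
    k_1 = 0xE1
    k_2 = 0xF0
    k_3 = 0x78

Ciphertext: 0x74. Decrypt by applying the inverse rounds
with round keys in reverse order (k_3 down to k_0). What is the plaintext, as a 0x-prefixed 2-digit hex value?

s_0 = ciphertext = 0x74
s_1 = InvRound(s_0, k_3) = 0x96
s_2 = InvRound(s_1, k_2) = 0x63
s_3 = InvRound(s_2, k_1) = 0xCB
s_4 = InvRound(s_3, k_0) = 0x1E

0x1E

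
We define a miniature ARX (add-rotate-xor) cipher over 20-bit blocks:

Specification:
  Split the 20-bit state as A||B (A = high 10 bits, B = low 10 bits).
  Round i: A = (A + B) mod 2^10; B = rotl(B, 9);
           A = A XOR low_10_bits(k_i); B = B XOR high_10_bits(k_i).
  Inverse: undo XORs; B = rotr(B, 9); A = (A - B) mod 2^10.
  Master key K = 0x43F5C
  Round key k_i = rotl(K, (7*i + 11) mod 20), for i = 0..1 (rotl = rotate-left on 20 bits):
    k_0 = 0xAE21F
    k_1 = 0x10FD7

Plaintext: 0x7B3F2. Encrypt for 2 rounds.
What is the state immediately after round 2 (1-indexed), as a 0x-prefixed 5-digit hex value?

s_0 = plaintext = 0x7B3F2
s_1 = Round(s_0, k_0) = 0xF0741
s_2 = Round(s_1, k_1) = 0x357E3

0x357E3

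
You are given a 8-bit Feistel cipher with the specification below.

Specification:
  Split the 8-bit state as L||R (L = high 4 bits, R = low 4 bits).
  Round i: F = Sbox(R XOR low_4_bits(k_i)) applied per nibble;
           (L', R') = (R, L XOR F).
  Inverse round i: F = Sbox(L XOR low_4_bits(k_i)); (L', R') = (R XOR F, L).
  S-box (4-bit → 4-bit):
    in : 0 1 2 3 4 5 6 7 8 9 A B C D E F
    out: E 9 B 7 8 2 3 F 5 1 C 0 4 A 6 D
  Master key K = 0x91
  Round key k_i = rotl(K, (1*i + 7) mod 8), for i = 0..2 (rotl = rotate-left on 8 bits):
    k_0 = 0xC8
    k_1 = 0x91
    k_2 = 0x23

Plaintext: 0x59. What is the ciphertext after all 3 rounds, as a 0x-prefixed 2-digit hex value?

0x32

s_0 = plaintext = 0x59
s_1 = Round(s_0, k_0) = 0x9C
s_2 = Round(s_1, k_1) = 0xC3
s_3 = Round(s_2, k_2) = 0x32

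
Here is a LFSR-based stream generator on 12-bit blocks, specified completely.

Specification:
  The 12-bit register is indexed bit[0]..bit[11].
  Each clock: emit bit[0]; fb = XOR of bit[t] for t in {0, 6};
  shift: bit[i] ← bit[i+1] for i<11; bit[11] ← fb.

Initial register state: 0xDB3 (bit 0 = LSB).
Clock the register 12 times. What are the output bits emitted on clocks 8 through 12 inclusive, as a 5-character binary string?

reg_0 = 0xDB3
clock 1: out=1, reg = 0xED9
clock 2: out=1, reg = 0x76C
clock 3: out=0, reg = 0xBB6
clock 4: out=0, reg = 0x5DB
clock 5: out=1, reg = 0x2ED
clock 6: out=1, reg = 0x176
clock 7: out=0, reg = 0x8BB
clock 8: out=1, reg = 0xC5D
clock 9: out=1, reg = 0x62E
clock 10: out=0, reg = 0x317
clock 11: out=1, reg = 0x98B
clock 12: out=1, reg = 0xCC5

11011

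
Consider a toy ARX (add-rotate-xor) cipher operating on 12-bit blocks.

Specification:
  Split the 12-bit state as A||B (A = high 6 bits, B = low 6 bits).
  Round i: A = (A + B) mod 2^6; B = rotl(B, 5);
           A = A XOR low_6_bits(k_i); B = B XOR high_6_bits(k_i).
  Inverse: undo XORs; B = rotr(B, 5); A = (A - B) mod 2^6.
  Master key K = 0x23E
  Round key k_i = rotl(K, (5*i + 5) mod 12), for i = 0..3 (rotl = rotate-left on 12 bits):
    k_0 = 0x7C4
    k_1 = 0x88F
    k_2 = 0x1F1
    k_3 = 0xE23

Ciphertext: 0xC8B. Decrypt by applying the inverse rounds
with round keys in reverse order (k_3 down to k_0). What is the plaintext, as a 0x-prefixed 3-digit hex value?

s_0 = ciphertext = 0xC8B
s_1 = InvRound(s_0, k_3) = 0xAA7
s_2 = InvRound(s_1, k_2) = 0x681
s_3 = InvRound(s_2, k_1) = 0x387
s_4 = InvRound(s_3, k_0) = 0x6B0

0x6B0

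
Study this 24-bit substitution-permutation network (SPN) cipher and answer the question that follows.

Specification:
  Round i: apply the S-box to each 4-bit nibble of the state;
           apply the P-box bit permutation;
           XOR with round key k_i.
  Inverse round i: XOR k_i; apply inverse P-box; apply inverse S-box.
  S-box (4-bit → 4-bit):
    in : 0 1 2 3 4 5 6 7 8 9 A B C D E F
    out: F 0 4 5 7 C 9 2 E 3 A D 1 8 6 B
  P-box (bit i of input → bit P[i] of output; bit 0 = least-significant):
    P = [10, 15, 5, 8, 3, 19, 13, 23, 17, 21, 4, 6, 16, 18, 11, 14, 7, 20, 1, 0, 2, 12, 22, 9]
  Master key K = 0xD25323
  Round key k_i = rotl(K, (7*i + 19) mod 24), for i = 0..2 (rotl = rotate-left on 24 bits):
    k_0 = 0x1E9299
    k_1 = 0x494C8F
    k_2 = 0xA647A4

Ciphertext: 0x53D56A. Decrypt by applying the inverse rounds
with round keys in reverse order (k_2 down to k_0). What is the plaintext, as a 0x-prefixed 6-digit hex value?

0x6A5CB6

s_0 = ciphertext = 0x53D56A
s_1 = InvRound(s_0, k_2) = 0x049A67
s_2 = InvRound(s_1, k_1) = 0x8CFD94
s_3 = InvRound(s_2, k_0) = 0x6A5CB6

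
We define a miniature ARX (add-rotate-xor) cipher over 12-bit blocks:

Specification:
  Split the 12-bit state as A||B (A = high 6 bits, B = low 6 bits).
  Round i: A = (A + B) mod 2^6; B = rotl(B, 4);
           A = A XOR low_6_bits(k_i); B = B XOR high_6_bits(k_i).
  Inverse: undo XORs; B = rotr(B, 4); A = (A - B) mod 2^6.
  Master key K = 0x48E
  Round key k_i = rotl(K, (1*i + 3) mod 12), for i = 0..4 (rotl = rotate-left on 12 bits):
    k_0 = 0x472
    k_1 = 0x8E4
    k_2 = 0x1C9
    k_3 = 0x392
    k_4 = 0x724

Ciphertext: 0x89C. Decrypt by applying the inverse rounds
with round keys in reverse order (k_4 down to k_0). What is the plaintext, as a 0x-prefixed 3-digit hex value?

s_0 = ciphertext = 0x89C
s_1 = InvRound(s_0, k_4) = 0x180
s_2 = InvRound(s_1, k_3) = 0x738
s_3 = InvRound(s_2, k_2) = 0x5BF
s_4 = InvRound(s_3, k_1) = 0x071
s_5 = InvRound(s_4, k_0) = 0xC42

0xC42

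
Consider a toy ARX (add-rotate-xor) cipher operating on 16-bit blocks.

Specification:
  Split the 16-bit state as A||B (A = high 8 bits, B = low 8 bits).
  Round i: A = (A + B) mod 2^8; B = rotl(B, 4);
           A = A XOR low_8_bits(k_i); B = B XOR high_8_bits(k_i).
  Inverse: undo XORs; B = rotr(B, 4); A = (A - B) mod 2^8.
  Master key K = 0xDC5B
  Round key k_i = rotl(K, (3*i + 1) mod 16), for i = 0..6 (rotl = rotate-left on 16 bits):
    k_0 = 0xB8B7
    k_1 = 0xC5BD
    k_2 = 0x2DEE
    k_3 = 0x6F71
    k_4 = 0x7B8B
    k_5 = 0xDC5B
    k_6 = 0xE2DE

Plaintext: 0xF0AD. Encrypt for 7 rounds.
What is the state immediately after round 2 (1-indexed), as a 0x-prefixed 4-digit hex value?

s_0 = plaintext = 0xF0AD
s_1 = Round(s_0, k_0) = 0x2A62
s_2 = Round(s_1, k_1) = 0x31E3
s_3 = Round(s_2, k_2) = 0xFA13
s_4 = Round(s_3, k_3) = 0x7C5E
s_5 = Round(s_4, k_4) = 0x519E
s_6 = Round(s_5, k_5) = 0xB435
s_7 = Round(s_6, k_6) = 0x37B1

0x31E3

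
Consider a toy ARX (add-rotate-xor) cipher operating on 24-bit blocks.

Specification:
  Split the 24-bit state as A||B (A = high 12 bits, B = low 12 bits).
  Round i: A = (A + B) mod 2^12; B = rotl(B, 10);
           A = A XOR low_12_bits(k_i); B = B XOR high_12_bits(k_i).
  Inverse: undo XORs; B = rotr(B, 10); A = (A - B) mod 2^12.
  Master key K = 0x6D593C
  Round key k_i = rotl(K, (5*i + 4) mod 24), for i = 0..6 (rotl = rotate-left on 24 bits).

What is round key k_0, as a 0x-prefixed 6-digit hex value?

K = 0x6D593C
k_0 = rotl(K, (5*0+4) mod 24) = rotl(K, 4) = 0xD593C6

0xD593C6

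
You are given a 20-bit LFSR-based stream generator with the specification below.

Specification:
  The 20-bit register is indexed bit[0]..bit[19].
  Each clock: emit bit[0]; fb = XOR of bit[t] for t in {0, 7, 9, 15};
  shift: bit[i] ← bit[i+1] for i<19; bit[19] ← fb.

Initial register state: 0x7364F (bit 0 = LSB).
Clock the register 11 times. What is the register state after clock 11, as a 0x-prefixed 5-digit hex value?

0xAECE6

reg_0 = 0x7364F
clock 1: out=1, reg = 0x39B27
clock 2: out=1, reg = 0x9CD93
clock 3: out=1, reg = 0xCE6C9
clock 4: out=1, reg = 0x67364
clock 5: out=0, reg = 0xB39B2
clock 6: out=0, reg = 0xD9CD9
clock 7: out=1, reg = 0xECE6C
clock 8: out=0, reg = 0x76736
clock 9: out=0, reg = 0xBB39B
clock 10: out=1, reg = 0x5D9CD
clock 11: out=1, reg = 0xAECE6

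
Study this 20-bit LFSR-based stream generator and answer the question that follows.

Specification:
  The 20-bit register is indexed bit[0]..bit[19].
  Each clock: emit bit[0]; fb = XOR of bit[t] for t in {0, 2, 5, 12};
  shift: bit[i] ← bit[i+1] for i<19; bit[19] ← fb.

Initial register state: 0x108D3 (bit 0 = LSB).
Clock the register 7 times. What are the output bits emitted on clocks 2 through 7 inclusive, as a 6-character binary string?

100101

reg_0 = 0x108D3
clock 1: out=1, reg = 0x88469
clock 2: out=1, reg = 0x44234
clock 3: out=0, reg = 0x2211A
clock 4: out=0, reg = 0x1108D
clock 5: out=1, reg = 0x88846
clock 6: out=0, reg = 0xC4423
clock 7: out=1, reg = 0x62211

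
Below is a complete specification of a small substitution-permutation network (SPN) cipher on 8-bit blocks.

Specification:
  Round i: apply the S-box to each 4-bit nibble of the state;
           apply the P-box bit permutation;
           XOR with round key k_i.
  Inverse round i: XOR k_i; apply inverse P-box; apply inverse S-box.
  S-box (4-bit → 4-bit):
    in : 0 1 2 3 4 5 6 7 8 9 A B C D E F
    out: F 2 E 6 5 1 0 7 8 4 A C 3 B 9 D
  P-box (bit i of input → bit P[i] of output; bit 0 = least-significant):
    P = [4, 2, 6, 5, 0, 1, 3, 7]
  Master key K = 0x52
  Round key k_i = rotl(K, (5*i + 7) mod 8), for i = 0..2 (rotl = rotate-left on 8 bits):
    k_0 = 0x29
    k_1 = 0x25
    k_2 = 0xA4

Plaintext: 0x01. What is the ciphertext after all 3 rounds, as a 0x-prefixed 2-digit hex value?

s_0 = plaintext = 0x01
s_1 = Round(s_0, k_0) = 0xA6
s_2 = Round(s_1, k_1) = 0xA7
s_3 = Round(s_2, k_2) = 0x72

0x72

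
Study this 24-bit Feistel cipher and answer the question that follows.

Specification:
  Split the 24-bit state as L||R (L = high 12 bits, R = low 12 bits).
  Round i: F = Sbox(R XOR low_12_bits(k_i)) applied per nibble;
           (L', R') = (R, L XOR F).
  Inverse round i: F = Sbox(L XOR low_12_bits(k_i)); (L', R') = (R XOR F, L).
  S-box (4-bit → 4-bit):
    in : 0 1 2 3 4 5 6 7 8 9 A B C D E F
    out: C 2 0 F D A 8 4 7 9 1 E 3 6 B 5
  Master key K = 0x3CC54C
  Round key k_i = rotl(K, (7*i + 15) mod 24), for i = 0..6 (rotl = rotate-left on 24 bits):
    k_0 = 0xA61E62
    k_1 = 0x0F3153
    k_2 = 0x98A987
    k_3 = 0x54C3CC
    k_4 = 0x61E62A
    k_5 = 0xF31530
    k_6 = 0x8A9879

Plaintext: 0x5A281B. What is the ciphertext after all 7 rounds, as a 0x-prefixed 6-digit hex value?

s_0 = plaintext = 0x5A281B
s_1 = Round(s_0, k_0) = 0x81BDEB
s_2 = Round(s_1, k_1) = 0xDEBBFC
s_3 = Round(s_2, k_2) = 0xBFCDA5
s_4 = Round(s_3, k_3) = 0xDA5075
s_5 = Round(s_4, k_4) = 0x075500
s_6 = Round(s_5, k_5) = 0x500C89
s_7 = Round(s_6, k_6) = 0xC8985C

0xC8985C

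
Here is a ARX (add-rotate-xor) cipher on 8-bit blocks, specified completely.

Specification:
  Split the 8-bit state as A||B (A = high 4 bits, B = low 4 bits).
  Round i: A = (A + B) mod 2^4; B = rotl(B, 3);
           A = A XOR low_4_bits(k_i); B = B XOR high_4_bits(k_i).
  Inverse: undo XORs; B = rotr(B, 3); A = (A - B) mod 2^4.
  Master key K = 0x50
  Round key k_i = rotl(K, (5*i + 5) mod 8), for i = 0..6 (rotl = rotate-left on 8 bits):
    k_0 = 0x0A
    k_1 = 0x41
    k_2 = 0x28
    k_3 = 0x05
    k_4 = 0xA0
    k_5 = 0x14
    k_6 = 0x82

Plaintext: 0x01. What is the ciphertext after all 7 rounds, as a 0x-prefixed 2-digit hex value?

0xA8

s_0 = plaintext = 0x01
s_1 = Round(s_0, k_0) = 0xB8
s_2 = Round(s_1, k_1) = 0x20
s_3 = Round(s_2, k_2) = 0xA2
s_4 = Round(s_3, k_3) = 0x91
s_5 = Round(s_4, k_4) = 0xA2
s_6 = Round(s_5, k_5) = 0x80
s_7 = Round(s_6, k_6) = 0xA8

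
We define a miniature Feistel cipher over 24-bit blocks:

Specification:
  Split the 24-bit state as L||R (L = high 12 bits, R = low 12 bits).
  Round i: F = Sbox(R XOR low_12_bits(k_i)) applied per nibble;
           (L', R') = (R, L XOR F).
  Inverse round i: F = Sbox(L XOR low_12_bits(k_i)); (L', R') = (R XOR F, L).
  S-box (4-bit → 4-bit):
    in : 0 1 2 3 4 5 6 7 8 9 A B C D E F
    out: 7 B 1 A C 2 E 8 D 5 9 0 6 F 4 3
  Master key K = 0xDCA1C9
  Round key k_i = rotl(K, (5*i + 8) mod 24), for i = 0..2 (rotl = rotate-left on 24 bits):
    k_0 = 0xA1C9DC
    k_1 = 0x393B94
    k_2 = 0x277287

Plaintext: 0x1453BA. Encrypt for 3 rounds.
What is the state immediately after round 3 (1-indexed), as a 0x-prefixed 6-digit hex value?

s_0 = plaintext = 0x1453BA
s_1 = Round(s_0, k_0) = 0x3BA8AB
s_2 = Round(s_1, k_1) = 0x8AB919
s_3 = Round(s_2, k_2) = 0x9198FF

0x9198FF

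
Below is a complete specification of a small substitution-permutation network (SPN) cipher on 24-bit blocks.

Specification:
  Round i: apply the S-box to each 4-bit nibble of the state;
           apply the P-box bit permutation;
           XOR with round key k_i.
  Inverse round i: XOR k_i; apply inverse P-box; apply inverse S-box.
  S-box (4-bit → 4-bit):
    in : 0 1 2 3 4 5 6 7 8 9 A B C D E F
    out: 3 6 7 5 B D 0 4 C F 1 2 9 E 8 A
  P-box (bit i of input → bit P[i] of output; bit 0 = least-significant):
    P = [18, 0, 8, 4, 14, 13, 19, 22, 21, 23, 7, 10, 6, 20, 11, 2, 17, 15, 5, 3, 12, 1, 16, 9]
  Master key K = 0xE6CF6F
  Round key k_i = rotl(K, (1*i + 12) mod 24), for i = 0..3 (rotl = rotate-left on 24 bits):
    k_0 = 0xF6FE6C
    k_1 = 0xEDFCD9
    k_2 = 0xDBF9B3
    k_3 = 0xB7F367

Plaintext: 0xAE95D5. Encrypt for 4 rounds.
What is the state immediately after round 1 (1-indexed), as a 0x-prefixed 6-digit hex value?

s_0 = plaintext = 0xAE95D5
s_1 = Round(s_0, k_0) = 0x8AC3B0
s_2 = Round(s_1, k_1) = 0xCADE1C
s_3 = Round(s_2, k_2) = 0xC5C7A7
s_4 = Round(s_3, k_3) = 0xB5A08B

0x8AC3B0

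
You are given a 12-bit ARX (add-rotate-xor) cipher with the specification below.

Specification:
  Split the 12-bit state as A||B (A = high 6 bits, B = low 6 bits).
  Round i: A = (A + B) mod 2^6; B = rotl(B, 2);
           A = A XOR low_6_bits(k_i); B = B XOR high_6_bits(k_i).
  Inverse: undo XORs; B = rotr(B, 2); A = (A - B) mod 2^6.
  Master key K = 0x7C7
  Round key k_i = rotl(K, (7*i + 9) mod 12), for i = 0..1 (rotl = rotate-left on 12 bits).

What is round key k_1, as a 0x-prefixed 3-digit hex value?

K = 0x7C7
k_0 = rotl(K, (7*0+9) mod 12) = rotl(K, 9) = 0xEF8
k_1 = rotl(K, (7*1+9) mod 12) = rotl(K, 4) = 0xC77

0xC77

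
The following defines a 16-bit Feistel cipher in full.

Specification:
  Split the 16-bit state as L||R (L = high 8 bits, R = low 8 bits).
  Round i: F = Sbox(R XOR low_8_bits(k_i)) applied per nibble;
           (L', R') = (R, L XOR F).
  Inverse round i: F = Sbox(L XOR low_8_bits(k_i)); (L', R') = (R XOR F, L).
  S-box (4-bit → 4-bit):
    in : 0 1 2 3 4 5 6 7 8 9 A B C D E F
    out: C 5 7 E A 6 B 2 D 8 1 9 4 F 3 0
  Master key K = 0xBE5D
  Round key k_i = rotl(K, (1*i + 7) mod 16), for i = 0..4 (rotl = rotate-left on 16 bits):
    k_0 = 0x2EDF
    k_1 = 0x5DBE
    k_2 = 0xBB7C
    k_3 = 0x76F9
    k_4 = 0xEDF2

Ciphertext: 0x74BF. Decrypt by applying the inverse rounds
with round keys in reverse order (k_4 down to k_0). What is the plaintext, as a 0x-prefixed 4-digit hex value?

s_0 = ciphertext = 0x74BF
s_1 = InvRound(s_0, k_4) = 0x6474
s_2 = InvRound(s_1, k_3) = 0xFB64
s_3 = InvRound(s_2, k_2) = 0xB6FB
s_4 = InvRound(s_3, k_1) = 0x36B6
s_5 = InvRound(s_4, k_0) = 0x8E36

0x8E36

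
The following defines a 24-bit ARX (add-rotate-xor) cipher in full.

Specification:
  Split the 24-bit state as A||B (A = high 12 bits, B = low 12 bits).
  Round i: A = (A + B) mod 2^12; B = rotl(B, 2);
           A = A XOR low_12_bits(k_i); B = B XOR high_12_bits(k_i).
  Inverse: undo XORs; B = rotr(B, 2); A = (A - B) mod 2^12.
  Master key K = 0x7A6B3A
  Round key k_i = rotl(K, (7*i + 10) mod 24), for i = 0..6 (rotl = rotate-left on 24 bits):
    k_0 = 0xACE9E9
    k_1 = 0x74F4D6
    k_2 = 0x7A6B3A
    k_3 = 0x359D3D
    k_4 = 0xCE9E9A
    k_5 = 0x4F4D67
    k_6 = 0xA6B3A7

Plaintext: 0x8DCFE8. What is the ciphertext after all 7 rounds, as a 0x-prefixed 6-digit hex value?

0xB13FAF

s_0 = plaintext = 0x8DCFE8
s_1 = Round(s_0, k_0) = 0x12D56D
s_2 = Round(s_1, k_1) = 0x24C2FA
s_3 = Round(s_2, k_2) = 0xE7CC4E
s_4 = Round(s_3, k_3) = 0x7F7262
s_5 = Round(s_4, k_4) = 0x4C3561
s_6 = Round(s_5, k_5) = 0x743171
s_7 = Round(s_6, k_6) = 0xB13FAF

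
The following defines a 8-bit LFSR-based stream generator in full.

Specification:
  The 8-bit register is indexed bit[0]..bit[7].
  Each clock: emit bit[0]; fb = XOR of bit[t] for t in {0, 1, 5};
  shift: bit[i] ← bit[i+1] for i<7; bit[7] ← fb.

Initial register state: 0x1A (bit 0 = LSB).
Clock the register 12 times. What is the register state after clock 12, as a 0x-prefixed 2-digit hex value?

0x7E

reg_0 = 0x1A
clock 1: out=0, reg = 0x8D
clock 2: out=1, reg = 0xC6
clock 3: out=0, reg = 0xE3
clock 4: out=1, reg = 0xF1
clock 5: out=1, reg = 0x78
clock 6: out=0, reg = 0xBC
clock 7: out=0, reg = 0xDE
clock 8: out=0, reg = 0xEF
clock 9: out=1, reg = 0xF7
clock 10: out=1, reg = 0xFB
clock 11: out=1, reg = 0xFD
clock 12: out=1, reg = 0x7E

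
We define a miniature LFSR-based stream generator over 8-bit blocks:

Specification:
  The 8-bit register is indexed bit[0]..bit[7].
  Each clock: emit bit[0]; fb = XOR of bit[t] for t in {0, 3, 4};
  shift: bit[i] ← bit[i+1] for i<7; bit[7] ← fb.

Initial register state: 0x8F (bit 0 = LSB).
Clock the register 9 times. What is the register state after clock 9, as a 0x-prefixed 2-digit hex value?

reg_0 = 0x8F
clock 1: out=1, reg = 0x47
clock 2: out=1, reg = 0xA3
clock 3: out=1, reg = 0xD1
clock 4: out=1, reg = 0x68
clock 5: out=0, reg = 0xB4
clock 6: out=0, reg = 0xDA
clock 7: out=0, reg = 0x6D
clock 8: out=1, reg = 0x36
clock 9: out=0, reg = 0x9B

0x9B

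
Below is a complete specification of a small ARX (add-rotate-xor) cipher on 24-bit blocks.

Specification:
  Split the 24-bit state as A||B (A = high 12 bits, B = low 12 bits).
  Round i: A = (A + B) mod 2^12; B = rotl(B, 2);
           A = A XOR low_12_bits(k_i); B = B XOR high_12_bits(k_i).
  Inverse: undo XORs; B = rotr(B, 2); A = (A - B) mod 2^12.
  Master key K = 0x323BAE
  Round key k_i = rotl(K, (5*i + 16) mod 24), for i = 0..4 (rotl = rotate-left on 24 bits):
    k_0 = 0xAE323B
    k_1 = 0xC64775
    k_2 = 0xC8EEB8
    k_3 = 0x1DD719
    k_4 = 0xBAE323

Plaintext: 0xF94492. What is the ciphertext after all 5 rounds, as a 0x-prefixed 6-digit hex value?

s_0 = plaintext = 0xF94492
s_1 = Round(s_0, k_0) = 0x61D8AA
s_2 = Round(s_1, k_1) = 0x9B2ECE
s_3 = Round(s_2, k_2) = 0x6387B5
s_4 = Round(s_3, k_3) = 0xAF4F08
s_5 = Round(s_4, k_4) = 0xADF78D

0xADF78D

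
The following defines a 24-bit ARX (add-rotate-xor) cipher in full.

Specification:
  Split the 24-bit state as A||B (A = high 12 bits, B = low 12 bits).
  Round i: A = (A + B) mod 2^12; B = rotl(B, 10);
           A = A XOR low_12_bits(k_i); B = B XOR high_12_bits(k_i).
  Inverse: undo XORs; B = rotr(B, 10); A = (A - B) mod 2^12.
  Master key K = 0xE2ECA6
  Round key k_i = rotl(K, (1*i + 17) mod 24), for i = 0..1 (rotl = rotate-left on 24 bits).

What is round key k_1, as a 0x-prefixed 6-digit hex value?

0x9B8BB2

K = 0xE2ECA6
k_0 = rotl(K, (1*0+17) mod 24) = rotl(K, 17) = 0x4DC5D9
k_1 = rotl(K, (1*1+17) mod 24) = rotl(K, 18) = 0x9B8BB2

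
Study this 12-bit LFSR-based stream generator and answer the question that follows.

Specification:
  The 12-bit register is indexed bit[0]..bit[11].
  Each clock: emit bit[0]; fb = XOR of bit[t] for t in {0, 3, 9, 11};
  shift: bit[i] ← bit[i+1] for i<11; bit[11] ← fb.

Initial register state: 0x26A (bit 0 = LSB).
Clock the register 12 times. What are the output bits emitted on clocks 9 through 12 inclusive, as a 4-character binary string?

reg_0 = 0x26A
clock 1: out=0, reg = 0x135
clock 2: out=1, reg = 0x89A
clock 3: out=0, reg = 0x44D
clock 4: out=1, reg = 0x226
clock 5: out=0, reg = 0x913
clock 6: out=1, reg = 0x489
clock 7: out=1, reg = 0x244
clock 8: out=0, reg = 0x922
clock 9: out=0, reg = 0xC91
clock 10: out=1, reg = 0x648
clock 11: out=0, reg = 0x324
clock 12: out=0, reg = 0x992

0100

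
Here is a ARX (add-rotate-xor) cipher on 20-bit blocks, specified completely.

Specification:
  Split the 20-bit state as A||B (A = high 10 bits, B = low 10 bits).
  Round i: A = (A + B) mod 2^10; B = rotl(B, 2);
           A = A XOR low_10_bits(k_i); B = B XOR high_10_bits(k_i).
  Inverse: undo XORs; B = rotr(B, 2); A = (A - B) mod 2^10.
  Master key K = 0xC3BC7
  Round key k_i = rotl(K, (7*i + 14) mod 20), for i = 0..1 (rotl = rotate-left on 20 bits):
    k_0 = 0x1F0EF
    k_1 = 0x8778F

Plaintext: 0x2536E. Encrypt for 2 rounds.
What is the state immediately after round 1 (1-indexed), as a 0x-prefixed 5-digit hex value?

0x3B5C7

s_0 = plaintext = 0x2536E
s_1 = Round(s_0, k_0) = 0x3B5C7
s_2 = Round(s_1, k_1) = 0x4ED00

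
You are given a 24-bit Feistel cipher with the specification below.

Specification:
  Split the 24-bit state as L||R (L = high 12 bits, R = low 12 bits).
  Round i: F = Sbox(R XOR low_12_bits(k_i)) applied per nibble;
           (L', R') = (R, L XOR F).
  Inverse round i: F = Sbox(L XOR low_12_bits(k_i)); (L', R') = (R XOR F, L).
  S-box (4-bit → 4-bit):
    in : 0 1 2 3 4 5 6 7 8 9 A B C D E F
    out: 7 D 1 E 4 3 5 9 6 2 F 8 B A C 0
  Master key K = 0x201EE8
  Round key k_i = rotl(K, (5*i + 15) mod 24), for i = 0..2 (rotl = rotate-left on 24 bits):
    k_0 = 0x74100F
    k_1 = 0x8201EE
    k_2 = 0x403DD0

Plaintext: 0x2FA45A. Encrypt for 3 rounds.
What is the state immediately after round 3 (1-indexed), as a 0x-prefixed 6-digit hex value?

0xD431E7

s_0 = plaintext = 0x2FA45A
s_1 = Round(s_0, k_0) = 0x45A6C9
s_2 = Round(s_1, k_1) = 0x6C9D43
s_3 = Round(s_2, k_2) = 0xD431E7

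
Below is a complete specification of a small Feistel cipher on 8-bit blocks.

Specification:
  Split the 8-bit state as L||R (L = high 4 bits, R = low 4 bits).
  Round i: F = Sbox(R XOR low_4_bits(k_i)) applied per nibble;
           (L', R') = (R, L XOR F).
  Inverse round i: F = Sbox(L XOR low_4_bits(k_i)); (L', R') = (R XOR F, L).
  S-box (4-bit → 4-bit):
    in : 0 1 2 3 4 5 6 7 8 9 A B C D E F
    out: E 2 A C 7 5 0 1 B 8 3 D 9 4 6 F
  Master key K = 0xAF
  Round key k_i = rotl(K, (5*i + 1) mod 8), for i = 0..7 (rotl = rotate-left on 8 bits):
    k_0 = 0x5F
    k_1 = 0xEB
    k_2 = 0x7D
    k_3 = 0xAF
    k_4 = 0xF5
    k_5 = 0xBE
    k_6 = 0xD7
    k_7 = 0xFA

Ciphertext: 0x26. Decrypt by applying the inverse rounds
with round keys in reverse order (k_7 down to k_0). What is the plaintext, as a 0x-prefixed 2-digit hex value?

0xF8

s_0 = ciphertext = 0x26
s_1 = InvRound(s_0, k_7) = 0xD2
s_2 = InvRound(s_1, k_6) = 0x1D
s_3 = InvRound(s_2, k_5) = 0x21
s_4 = InvRound(s_3, k_4) = 0x02
s_5 = InvRound(s_4, k_3) = 0xD0
s_6 = InvRound(s_5, k_2) = 0xED
s_7 = InvRound(s_6, k_1) = 0x8E
s_8 = InvRound(s_7, k_0) = 0xF8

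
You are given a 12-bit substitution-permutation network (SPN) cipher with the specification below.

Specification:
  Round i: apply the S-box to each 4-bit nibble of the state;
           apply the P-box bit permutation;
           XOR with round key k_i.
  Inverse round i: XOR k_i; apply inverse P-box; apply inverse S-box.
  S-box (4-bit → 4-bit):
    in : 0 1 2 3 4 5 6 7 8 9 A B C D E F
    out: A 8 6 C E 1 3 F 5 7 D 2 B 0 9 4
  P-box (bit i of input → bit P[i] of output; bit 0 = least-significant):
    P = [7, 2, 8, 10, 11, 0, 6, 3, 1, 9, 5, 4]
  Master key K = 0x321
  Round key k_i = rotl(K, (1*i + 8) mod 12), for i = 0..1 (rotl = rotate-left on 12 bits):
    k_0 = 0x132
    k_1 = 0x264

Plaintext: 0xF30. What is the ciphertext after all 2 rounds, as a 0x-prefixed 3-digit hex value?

0xEE6

s_0 = plaintext = 0xF30
s_1 = Round(s_0, k_0) = 0x55E
s_2 = Round(s_1, k_1) = 0xEE6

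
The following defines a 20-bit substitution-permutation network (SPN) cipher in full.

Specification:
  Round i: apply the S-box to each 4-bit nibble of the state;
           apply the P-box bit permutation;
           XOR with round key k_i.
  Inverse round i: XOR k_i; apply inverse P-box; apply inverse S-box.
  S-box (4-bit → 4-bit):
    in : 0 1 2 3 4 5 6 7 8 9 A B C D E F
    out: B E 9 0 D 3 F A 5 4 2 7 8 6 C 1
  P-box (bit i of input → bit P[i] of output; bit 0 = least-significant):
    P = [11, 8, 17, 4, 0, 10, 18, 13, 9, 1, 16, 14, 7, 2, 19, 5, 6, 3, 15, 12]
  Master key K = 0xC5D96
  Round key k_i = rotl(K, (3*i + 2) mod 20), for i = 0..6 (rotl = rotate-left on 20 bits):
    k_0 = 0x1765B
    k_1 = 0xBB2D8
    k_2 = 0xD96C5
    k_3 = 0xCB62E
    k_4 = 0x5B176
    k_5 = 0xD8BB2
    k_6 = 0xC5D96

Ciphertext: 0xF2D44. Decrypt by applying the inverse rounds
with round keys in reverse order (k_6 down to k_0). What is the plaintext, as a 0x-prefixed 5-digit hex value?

s_0 = ciphertext = 0xF2D44
s_1 = InvRound(s_0, k_6) = 0x2F1CE
s_2 = InvRound(s_1, k_5) = 0x014E4
s_3 = InvRound(s_2, k_4) = 0x9FD17
s_4 = InvRound(s_3, k_3) = 0xAC480
s_5 = InvRound(s_4, k_2) = 0x2A489
s_6 = InvRound(s_5, k_1) = 0x2985C
s_7 = InvRound(s_6, k_0) = 0x9A608

0x9A608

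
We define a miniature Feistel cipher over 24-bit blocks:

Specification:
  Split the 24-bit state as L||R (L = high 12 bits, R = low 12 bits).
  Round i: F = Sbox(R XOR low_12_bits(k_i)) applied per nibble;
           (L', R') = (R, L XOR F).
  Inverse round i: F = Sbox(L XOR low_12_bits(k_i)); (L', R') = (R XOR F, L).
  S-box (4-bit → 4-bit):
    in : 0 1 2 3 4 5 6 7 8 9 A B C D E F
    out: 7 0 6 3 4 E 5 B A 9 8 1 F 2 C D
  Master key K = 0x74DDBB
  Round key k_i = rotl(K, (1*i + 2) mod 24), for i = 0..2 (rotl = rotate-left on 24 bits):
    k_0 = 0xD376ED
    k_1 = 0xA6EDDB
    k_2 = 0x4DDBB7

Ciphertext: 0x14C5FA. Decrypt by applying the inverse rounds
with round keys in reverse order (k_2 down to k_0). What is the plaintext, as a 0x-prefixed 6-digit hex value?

0xA9E69B

s_0 = ciphertext = 0x14C5FA
s_1 = InvRound(s_0, k_2) = 0xD2B14C
s_2 = InvRound(s_1, k_1) = 0x69BD2B
s_3 = InvRound(s_2, k_0) = 0xA9E69B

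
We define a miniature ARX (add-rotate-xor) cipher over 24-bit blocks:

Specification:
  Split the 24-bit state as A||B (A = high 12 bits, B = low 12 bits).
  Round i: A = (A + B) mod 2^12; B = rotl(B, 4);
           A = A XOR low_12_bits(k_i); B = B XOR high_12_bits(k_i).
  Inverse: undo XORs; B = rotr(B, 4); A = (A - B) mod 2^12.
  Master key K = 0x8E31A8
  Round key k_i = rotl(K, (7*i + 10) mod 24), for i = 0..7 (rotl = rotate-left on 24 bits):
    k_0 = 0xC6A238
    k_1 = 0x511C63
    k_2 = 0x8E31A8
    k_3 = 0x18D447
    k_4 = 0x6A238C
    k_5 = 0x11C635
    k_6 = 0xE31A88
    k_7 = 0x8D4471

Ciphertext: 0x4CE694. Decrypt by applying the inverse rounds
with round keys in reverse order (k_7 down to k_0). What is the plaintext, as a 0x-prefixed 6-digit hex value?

s_0 = ciphertext = 0x4CE694
s_1 = InvRound(s_0, k_7) = 0xFDB0E4
s_2 = InvRound(s_1, k_6) = 0xF665ED
s_3 = InvRound(s_2, k_5) = 0x80414F
s_4 = InvRound(s_3, k_4) = 0xE0AD7E
s_5 = InvRound(s_4, k_3) = 0x67E3CF
s_6 = InvRound(s_5, k_2) = 0xB24CB2
s_7 = InvRound(s_6, k_1) = 0x3AD39A
s_8 = InvRound(s_7, k_0) = 0x0960FF

0x0960FF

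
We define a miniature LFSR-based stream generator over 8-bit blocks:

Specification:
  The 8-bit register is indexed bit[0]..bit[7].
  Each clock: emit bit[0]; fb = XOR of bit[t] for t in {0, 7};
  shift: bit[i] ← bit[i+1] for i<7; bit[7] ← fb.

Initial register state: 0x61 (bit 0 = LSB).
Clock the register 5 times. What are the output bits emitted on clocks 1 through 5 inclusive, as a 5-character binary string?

reg_0 = 0x61
clock 1: out=1, reg = 0xB0
clock 2: out=0, reg = 0xD8
clock 3: out=0, reg = 0xEC
clock 4: out=0, reg = 0xF6
clock 5: out=0, reg = 0xFB

10000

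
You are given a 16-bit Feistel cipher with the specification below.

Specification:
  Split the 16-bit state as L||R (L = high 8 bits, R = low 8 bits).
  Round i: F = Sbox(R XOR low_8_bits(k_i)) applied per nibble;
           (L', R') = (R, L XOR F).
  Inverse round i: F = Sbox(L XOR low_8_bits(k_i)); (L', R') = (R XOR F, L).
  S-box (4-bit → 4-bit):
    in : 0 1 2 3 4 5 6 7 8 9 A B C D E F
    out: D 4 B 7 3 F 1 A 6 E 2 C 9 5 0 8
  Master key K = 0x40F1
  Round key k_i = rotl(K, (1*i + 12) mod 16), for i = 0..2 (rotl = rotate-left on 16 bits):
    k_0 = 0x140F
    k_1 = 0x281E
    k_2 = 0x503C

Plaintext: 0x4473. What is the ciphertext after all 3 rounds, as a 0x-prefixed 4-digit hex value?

0xF47B

s_0 = plaintext = 0x4473
s_1 = Round(s_0, k_0) = 0x73ED
s_2 = Round(s_1, k_1) = 0xEDF4
s_3 = Round(s_2, k_2) = 0xF47B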